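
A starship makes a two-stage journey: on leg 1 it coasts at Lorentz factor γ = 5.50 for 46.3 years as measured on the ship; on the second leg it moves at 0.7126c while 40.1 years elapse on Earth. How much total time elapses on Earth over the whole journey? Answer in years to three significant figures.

Δt = 295 years

Leg 1: γ = 5.50; Δt_1 = 5.500 × 46.3 = 254.6 years.
Leg 2: 40.1 years is already measured on Earth.
Total: 254.6 + 40.10 years.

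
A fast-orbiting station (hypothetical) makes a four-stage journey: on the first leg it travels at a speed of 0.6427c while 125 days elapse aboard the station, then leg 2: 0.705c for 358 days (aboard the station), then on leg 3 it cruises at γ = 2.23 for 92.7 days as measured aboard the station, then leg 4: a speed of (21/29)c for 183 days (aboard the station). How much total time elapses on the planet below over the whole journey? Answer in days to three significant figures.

Δt = 1140 days

Leg 1: γ = 1/√(1 − 0.6427²) = 1/√0.5869 = 1.305; Δt_1 = 1.305 × 125 = 163.2 days.
Leg 2: γ = 1/√(1 − 0.705²) = 1/√0.5030 = 1.410; Δt_2 = 1.410 × 358 = 504.8 days.
Leg 3: γ = 2.23; Δt_3 = 2.230 × 92.7 = 206.7 days.
Leg 4: γ = 1/√(1 − (21/29)²) = 29/20 = 1.450; Δt_4 = 1.450 × 183 = 265.4 days.
Total: 163.2 + 504.8 + 206.7 + 265.4 days.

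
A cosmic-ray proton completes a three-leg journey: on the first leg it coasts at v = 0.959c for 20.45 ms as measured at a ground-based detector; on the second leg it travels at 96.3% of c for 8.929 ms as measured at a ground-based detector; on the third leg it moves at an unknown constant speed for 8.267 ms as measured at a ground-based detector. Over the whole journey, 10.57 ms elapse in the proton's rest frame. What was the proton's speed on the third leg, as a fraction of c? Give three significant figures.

β = 0.958

Leg 1: γ = 1/√(1 − 0.959²) = 1/√0.08032 = 3.529; τ_1 = 20.45/3.529 = 5.796 ms.
Leg 2: β = 0.963; γ = 1/√(1 − 0.963²) = 1/√0.07263 = 3.711; τ_2 = 8.929/3.711 = 2.406 ms.
Leg 3: speed unknown; τ_3 = 8.267/γ_3.
Total proper time: 5.796 + 2.406 + τ_3 = 10.57, so τ_3 = 10.57 − 8.202 = 2.368 ms.
γ_3 = 8.267/2.368 = 3.491; β = √(1 − 1/γ²) = √0.9180.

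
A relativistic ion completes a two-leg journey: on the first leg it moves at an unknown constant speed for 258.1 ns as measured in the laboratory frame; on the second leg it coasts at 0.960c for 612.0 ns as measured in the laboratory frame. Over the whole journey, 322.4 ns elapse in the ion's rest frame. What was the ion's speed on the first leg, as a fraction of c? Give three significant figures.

β = 0.811

Leg 1: speed unknown; τ_1 = 258.1/γ_1.
Leg 2: γ = 1/√(1 − 0.960²) = 25/7 ≈ 3.571; τ_2 = 612.0/3.571 = 171.4 ns.
Total proper time: τ_1 + 171.4 = 322.4, so τ_1 = 322.4 − 171.4 = 151.0 ns.
γ_1 = 258.1/151.0 = 1.709; β = √(1 − 1/γ²) = √0.6575.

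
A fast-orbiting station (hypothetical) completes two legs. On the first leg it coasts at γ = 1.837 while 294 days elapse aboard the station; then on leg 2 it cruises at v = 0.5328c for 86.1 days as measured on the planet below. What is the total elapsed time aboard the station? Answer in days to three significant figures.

Leg 1: 294 days is already measured aboard the station.
Leg 2: γ = 1/√(1 − 0.5328²) = 1/√0.7161 = 1.182; τ_2 = 86.1/1.182 = 72.86 days.
Total: 294.0 + 72.86 days.

τ = 367 days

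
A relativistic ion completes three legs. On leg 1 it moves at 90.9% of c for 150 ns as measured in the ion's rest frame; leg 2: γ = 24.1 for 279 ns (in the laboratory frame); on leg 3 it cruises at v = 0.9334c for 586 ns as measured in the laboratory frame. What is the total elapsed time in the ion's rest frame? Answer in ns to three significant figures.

Leg 1: 150 ns is already measured in the ion's rest frame.
Leg 2: γ = 24.1; τ_2 = 279/24.10 = 11.58 ns.
Leg 3: γ = 1/√(1 − 0.9334²) = 1/√0.1288 = 2.787; τ_3 = 586/2.787 = 210.3 ns.
Total: 150.0 + 11.58 + 210.3 ns.

τ = 372 ns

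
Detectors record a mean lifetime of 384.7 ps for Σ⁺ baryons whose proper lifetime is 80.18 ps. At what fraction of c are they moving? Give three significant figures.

γ = Δt/τ₀ = 384.7/80.18 = 4.798
β = √(1 − 1/γ²) = √(1 − 0.04344) = √0.9566

v = 0.978c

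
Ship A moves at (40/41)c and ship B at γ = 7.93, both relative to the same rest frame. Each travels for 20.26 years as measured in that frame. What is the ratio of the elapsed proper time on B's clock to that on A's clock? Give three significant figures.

A: γ = 1/√(1 − (40/41)²) = 41/9 ≈ 4.556. B: γ = 7.93.
τ_A/τ_B = γ_B/γ_A = 7.930/4.556 = 1.741, so τ_B/τ_A = 0.5745.

τ_B/τ_A = 0.574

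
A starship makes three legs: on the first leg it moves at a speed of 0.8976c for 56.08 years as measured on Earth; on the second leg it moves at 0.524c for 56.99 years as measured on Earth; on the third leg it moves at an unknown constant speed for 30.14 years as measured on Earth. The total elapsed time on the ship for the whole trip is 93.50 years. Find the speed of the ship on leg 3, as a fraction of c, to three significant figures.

Leg 1: γ = 1/√(1 − 0.8976²) = 1/√0.1943 = 2.269; τ_1 = 56.08/2.269 = 24.72 years.
Leg 2: γ = 1/√(1 − 0.524²) = 1/√0.7254 = 1.174; τ_2 = 56.99/1.174 = 48.54 years.
Leg 3: speed unknown; τ_3 = 30.14/γ_3.
Total proper time: 24.72 + 48.54 + τ_3 = 93.50, so τ_3 = 93.50 − 73.26 = 20.24 years.
γ_3 = 30.14/20.24 = 1.489; β = √(1 − 1/γ²) = √0.5490.

β = 0.741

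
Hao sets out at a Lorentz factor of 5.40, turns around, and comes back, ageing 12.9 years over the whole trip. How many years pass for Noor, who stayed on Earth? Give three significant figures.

Δt = 69.7 years

γ = 5.40
Earth-frame duration is the dilated interval: Δt = γτ = 5.400 × 12.9 years.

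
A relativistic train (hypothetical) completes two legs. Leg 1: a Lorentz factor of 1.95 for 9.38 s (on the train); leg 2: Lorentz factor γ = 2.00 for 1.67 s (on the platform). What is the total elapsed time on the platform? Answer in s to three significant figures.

Leg 1: γ = 1.95; Δt_1 = 1.950 × 9.38 = 18.29 s.
Leg 2: 1.67 s is already measured on the platform.
Total: 18.29 + 1.670 s.

Δt = 20.0 s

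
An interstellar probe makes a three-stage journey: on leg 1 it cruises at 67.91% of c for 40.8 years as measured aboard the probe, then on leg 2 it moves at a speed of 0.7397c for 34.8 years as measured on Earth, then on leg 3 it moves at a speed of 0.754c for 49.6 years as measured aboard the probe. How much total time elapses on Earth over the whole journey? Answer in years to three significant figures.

Leg 1: β = 0.6791; γ = 1/√(1 − 0.6791²) = 1/√0.5388 = 1.362; Δt_1 = 1.362 × 40.8 = 55.58 years.
Leg 2: 34.8 years is already measured on Earth.
Leg 3: γ = 1/√(1 − 0.754²) = 1/√0.4315 = 1.522; Δt_3 = 1.522 × 49.6 = 75.51 years.
Total: 55.58 + 34.80 + 75.51 years.

Δt = 166 years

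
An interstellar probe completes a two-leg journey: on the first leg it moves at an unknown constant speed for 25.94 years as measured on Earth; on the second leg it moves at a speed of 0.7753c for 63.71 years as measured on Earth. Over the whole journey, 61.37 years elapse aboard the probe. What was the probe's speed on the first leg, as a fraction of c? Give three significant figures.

Leg 1: speed unknown; τ_1 = 25.94/γ_1.
Leg 2: γ = 1/√(1 − 0.7753²) = 1/√0.3989 = 1.583; τ_2 = 63.71/1.583 = 40.24 years.
Total proper time: τ_1 + 40.24 = 61.37, so τ_1 = 61.37 − 40.24 = 21.13 years.
γ_1 = 25.94/21.13 = 1.228; β = √(1 − 1/γ²) = √0.3364.

β = 0.580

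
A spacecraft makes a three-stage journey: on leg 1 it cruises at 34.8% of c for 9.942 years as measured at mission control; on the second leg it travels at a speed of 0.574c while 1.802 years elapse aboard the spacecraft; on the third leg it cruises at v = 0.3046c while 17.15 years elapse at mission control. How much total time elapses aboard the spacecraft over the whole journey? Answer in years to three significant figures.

τ = 27.5 years

Leg 1: β = 0.348; γ = 1/√(1 − 0.348²) = 1/√0.8789 = 1.067; τ_1 = 9.942/1.067 = 9.321 years.
Leg 2: 1.802 years is already measured aboard the spacecraft.
Leg 3: γ = 1/√(1 − 0.3046²) = 1/√0.9072 = 1.050; τ_3 = 17.15/1.050 = 16.34 years.
Total: 9.321 + 1.802 + 16.34 years.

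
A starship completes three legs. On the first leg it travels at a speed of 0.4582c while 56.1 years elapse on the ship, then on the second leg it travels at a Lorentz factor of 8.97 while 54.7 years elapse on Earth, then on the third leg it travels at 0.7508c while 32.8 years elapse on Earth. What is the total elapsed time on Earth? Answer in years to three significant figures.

Leg 1: γ = 1/√(1 − 0.4582²) = 1/√0.7901 = 1.125; Δt_1 = 1.125 × 56.1 = 63.12 years.
Leg 2: 54.7 years is already measured on Earth.
Leg 3: 32.8 years is already measured on Earth.
Total: 63.12 + 54.70 + 32.80 years.

Δt = 151 years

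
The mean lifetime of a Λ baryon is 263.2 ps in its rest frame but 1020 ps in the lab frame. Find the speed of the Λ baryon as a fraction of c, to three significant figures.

γ = Δt/τ₀ = 1020/263.2 = 3.875
β = √(1 − 1/γ²) = √(1 − 0.06658) = √0.9334

β = 0.966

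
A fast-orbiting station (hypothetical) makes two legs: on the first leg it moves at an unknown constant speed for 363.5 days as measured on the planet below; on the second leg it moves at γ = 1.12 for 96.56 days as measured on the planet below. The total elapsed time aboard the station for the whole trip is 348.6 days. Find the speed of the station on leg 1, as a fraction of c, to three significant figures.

β = 0.692

Leg 1: speed unknown; τ_1 = 363.5/γ_1.
Leg 2: γ = 1.12; τ_2 = 96.56/1.120 = 86.21 days.
Total proper time: τ_1 + 86.21 = 348.6, so τ_1 = 348.6 − 86.21 = 262.4 days.
γ_1 = 363.5/262.4 = 1.385; β = √(1 − 1/γ²) = √0.4790.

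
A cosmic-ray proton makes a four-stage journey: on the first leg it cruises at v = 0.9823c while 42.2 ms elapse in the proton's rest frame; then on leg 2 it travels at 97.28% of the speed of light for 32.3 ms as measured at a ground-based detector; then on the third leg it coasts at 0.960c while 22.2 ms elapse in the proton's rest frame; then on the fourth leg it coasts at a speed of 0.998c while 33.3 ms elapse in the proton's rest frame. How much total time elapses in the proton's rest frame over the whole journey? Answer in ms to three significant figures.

Leg 1: 42.2 ms is already measured in the proton's rest frame.
Leg 2: β = 0.9728; γ = 1/√(1 − 0.9728²) = 1/√0.05366 = 4.317; τ_2 = 32.3/4.317 = 7.482 ms.
Leg 3: 22.2 ms is already measured in the proton's rest frame.
Leg 4: 33.3 ms is already measured in the proton's rest frame.
Total: 42.20 + 7.482 + 22.20 + 33.30 ms.

τ = 105 ms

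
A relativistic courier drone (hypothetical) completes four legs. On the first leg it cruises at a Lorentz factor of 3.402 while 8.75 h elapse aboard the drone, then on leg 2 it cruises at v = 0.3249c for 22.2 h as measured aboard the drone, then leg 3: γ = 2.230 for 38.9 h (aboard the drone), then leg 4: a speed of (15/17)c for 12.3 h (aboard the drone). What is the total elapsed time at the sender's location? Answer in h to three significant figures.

Leg 1: γ = 3.402; Δt_1 = 3.402 × 8.75 = 29.77 h.
Leg 2: γ = 1/√(1 − 0.3249²) = 1/√0.8944 = 1.057; Δt_2 = 1.057 × 22.2 = 23.47 h.
Leg 3: γ = 2.230; Δt_3 = 2.230 × 38.9 = 86.75 h.
Leg 4: γ = 1/√(1 − (15/17)²) = 17/8 = 2.125; Δt_4 = 2.125 × 12.3 = 26.14 h.
Total: 29.77 + 23.47 + 86.75 + 26.14 h.

Δt = 166 h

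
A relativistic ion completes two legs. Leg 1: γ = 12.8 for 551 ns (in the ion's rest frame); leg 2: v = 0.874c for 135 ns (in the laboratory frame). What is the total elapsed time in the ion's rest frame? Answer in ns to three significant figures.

τ = 617 ns

Leg 1: 551 ns is already measured in the ion's rest frame.
Leg 2: γ = 1/√(1 − 0.874²) = 1/√0.2361 = 2.058; τ_2 = 135/2.058 = 65.60 ns.
Total: 551.0 + 65.60 ns.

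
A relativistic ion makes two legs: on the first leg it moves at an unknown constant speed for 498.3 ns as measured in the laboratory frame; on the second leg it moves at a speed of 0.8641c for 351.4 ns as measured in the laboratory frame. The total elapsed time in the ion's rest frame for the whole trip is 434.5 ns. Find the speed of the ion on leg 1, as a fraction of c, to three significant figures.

Leg 1: speed unknown; τ_1 = 498.3/γ_1.
Leg 2: γ = 1/√(1 − 0.8641²) = 1/√0.2533 = 1.987; τ_2 = 351.4/1.987 = 176.9 ns.
Total proper time: τ_1 + 176.9 = 434.5, so τ_1 = 434.5 − 176.9 = 257.6 ns.
γ_1 = 498.3/257.6 = 1.934; β = √(1 − 1/γ²) = √0.7327.

β = 0.856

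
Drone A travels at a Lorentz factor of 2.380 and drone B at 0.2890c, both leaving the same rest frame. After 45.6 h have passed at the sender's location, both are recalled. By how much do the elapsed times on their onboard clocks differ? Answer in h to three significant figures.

A: γ = 2.380; τ_A = 45.6/2.380 = 19.16 h.
B: γ = 1/√(1 − 0.2890²) = 1/√0.9165 = 1.045; τ_B = 45.6/1.045 = 43.65 h.

|τ_A − τ_B| = 24.5 h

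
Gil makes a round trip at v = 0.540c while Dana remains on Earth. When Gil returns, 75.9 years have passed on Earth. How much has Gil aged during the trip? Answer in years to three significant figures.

γ = 1/√(1 − 0.540²) = 1/√0.7084 = 1.188
Gil's clock measures proper time along the trip: τ = Δt/γ = 75.9/1.188 years.

τ = 63.9 years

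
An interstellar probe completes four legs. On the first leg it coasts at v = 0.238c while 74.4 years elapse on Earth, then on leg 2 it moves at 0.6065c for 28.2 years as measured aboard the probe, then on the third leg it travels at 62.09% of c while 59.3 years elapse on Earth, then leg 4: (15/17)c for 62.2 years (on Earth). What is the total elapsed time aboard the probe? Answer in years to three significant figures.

Leg 1: γ = 1/√(1 − 0.238²) = 1/√0.9434 = 1.030; τ_1 = 74.4/1.030 = 72.26 years.
Leg 2: 28.2 years is already measured aboard the probe.
Leg 3: β = 0.6209; γ = 1/√(1 − 0.6209²) = 1/√0.6145 = 1.276; τ_3 = 59.3/1.276 = 46.48 years.
Leg 4: γ = 1/√(1 − (15/17)²) = 17/8 = 2.125; τ_4 = 62.2/2.125 = 29.27 years.
Total: 72.26 + 28.20 + 46.48 + 29.27 years.

τ = 176 years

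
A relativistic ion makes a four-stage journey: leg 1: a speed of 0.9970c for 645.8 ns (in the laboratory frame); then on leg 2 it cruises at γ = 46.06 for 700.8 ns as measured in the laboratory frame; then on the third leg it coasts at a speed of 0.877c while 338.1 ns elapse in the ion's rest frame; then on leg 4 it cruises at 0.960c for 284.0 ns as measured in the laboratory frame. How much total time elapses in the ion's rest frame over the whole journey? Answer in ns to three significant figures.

τ = 483 ns

Leg 1: γ = 1/√(1 − 0.9970²) = 1/√0.005991 = 12.92; τ_1 = 645.8/12.92 = 49.99 ns.
Leg 2: γ = 46.06; τ_2 = 700.8/46.06 = 15.21 ns.
Leg 3: 338.1 ns is already measured in the ion's rest frame.
Leg 4: γ = 1/√(1 − 0.960²) = 25/7 ≈ 3.571; τ_4 = 284.0/3.571 = 79.52 ns.
Total: 49.99 + 15.21 + 338.1 + 79.52 ns.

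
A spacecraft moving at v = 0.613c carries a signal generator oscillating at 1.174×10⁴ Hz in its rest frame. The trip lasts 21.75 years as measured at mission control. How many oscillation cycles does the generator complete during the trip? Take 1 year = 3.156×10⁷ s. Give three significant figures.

γ = 1/√(1 − 0.613²) = 1/√0.6242 = 1.266
The oscillator's own cycle count is N = f × τ where τ is the proper time aboard the spacecraft. τ = Δt/γ = 21.75/1.266 = 17.18 years = 5.423×10⁸ s.
N = 1.174×10⁴ × 5.423×10⁸ = 6.367×10¹².

N = 6.37×10¹²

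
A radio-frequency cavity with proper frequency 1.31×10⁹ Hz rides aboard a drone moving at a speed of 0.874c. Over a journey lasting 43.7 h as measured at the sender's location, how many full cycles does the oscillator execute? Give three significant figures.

N = 1.00×10¹⁴

γ = 1/√(1 − 0.874²) = 1/√0.2361 = 2.058
The oscillator's own cycle count is N = f × τ where τ is the proper time aboard the drone. τ = Δt/γ = 43.7/2.058 = 21.23 h = 7.645×10⁴ s.
N = 1.31×10⁹ × 7.645×10⁴ = 1.001×10¹⁴.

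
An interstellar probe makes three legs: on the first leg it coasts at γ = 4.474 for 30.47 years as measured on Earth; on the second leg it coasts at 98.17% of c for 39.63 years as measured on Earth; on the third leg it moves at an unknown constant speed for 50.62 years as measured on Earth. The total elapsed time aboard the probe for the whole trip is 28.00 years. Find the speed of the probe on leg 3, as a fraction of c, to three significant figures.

Leg 1: γ = 4.474; τ_1 = 30.47/4.474 = 6.810 years.
Leg 2: β = 0.9817; γ = 1/√(1 − 0.9817²) = 1/√0.03627 = 5.251; τ_2 = 39.63/5.251 = 7.547 years.
Leg 3: speed unknown; τ_3 = 50.62/γ_3.
Total proper time: 6.810 + 7.547 + τ_3 = 28.00, so τ_3 = 28.00 − 14.36 = 13.64 years.
γ_3 = 50.62/13.64 = 3.710; β = √(1 − 1/γ²) = √0.9274.

β = 0.963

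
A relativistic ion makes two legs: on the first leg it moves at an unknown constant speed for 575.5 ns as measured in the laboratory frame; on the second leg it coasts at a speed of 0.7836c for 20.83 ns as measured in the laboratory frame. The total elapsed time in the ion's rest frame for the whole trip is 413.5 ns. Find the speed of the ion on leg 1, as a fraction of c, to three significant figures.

Leg 1: speed unknown; τ_1 = 575.5/γ_1.
Leg 2: γ = 1/√(1 − 0.7836²) = 1/√0.3860 = 1.610; τ_2 = 20.83/1.610 = 12.94 ns.
Total proper time: τ_1 + 12.94 = 413.5, so τ_1 = 413.5 − 12.94 = 400.6 ns.
γ_1 = 575.5/400.6 = 1.437; β = √(1 − 1/γ²) = √0.5156.

β = 0.718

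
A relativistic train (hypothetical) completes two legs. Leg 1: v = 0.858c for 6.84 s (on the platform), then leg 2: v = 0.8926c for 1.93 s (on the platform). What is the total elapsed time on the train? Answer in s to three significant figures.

τ = 4.38 s

Leg 1: γ = 1/√(1 − 0.858²) = 1/√0.2638 = 1.947; τ_1 = 6.84/1.947 = 3.513 s.
Leg 2: γ = 1/√(1 − 0.8926²) = 1/√0.2033 = 2.218; τ_2 = 1.93/2.218 = 0.8701 s.
Total: 3.513 + 0.8701 s.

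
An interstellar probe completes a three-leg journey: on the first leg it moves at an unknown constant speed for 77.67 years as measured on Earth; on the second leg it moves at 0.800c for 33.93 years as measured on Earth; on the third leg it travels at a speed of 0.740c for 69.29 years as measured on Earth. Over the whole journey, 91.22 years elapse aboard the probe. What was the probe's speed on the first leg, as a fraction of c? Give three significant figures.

Leg 1: speed unknown; τ_1 = 77.67/γ_1.
Leg 2: γ = 1/√(1 − 0.800²) = 1/√0.3600 = 1.667; τ_2 = 33.93/1.667 = 20.36 years.
Leg 3: γ = 1/√(1 − 0.740²) = 1/√0.4524 = 1.487; τ_3 = 69.29/1.487 = 46.60 years.
Total proper time: τ_1 + 20.36 + 46.60 = 91.22, so τ_1 = 91.22 − 66.96 = 24.26 years.
γ_1 = 77.67/24.26 = 3.202; β = √(1 − 1/γ²) = √0.9025.

β = 0.950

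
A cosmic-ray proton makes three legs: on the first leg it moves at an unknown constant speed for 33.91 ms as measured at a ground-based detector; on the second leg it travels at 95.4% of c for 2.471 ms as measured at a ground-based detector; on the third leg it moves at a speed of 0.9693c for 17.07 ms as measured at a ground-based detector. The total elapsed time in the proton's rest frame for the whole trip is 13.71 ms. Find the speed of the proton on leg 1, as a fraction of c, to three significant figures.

Leg 1: speed unknown; τ_1 = 33.91/γ_1.
Leg 2: β = 0.954; γ = 1/√(1 − 0.954²) = 1/√0.08988 = 3.335; τ_2 = 2.471/3.335 = 0.7408 ms.
Leg 3: γ = 1/√(1 − 0.9693²) = 1/√0.06046 = 4.067; τ_3 = 17.07/4.067 = 4.197 ms.
Total proper time: τ_1 + 0.7408 + 4.197 = 13.71, so τ_1 = 13.71 − 4.938 = 8.772 ms.
γ_1 = 33.91/8.772 = 3.866; β = √(1 − 1/γ²) = √0.9331.

β = 0.966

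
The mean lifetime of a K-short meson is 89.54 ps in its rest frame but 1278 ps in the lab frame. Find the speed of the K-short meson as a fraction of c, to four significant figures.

v = 0.9975c

γ = Δt/τ₀ = 1278/89.54 = 14.27
β = √(1 − 1/γ²) = √(1 − 0.004909) = √0.9951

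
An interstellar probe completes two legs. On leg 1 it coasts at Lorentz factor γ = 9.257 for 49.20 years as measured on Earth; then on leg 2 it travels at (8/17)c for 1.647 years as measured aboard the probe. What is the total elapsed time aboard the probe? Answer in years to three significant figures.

Leg 1: γ = 9.257; τ_1 = 49.20/9.257 = 5.315 years.
Leg 2: 1.647 years is already measured aboard the probe.
Total: 5.315 + 1.647 years.

τ = 6.96 years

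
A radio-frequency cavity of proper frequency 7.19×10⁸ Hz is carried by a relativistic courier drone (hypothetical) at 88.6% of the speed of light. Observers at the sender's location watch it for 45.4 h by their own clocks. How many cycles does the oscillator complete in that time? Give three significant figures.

β = 0.886; γ = 1/√(1 − 0.886²) = 1/√0.2150 = 2.157
During 45.4 h of lab time, the oscillator's proper time advances by τ = Δt/γ = 45.4/2.157 = 21.05 h = 7.578×10⁴ s.
N = f × τ = 7.19×10⁸ × 7.578×10⁴ = 5.449×10¹³.

N = 5.45×10¹³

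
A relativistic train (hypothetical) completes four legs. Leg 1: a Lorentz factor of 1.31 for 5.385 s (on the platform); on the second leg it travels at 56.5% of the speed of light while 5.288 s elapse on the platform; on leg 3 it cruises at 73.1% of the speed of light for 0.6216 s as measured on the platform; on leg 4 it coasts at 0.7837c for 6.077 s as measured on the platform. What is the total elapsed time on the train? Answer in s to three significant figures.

τ = 12.7 s

Leg 1: γ = 1.31; τ_1 = 5.385/1.310 = 4.111 s.
Leg 2: β = 0.565; γ = 1/√(1 − 0.565²) = 1/√0.6808 = 1.212; τ_2 = 5.288/1.212 = 4.363 s.
Leg 3: β = 0.731; γ = 1/√(1 − 0.731²) = 1/√0.4656 = 1.465; τ_3 = 0.6216/1.465 = 0.4242 s.
Leg 4: γ = 1/√(1 − 0.7837²) = 1/√0.3858 = 1.610; τ_4 = 6.077/1.610 = 3.775 s.
Total: 4.111 + 4.363 + 0.4242 + 3.775 s.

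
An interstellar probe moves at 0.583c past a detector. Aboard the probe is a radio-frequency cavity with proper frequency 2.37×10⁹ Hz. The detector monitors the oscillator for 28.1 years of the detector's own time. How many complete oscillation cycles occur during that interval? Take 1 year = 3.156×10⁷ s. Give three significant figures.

N = 1.71×10¹⁸

γ = 1/√(1 − 0.583²) = 1/√0.6601 = 1.231
During 28.1 years of lab time, the oscillator's proper time advances by τ = Δt/γ = 28.1/1.231 = 22.83 years = 7.205×10⁸ s.
N = f × τ = 2.37×10⁹ × 7.205×10⁸ = 1.708×10¹⁸.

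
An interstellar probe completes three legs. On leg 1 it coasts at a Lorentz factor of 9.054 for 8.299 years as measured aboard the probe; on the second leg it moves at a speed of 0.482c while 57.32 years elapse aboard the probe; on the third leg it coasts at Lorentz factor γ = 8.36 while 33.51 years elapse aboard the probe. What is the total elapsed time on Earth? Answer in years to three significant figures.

Δt = 421 years

Leg 1: γ = 9.054; Δt_1 = 9.054 × 8.299 = 75.14 years.
Leg 2: γ = 1/√(1 − 0.482²) = 1/√0.7677 = 1.141; Δt_2 = 1.141 × 57.32 = 65.42 years.
Leg 3: γ = 8.36; Δt_3 = 8.360 × 33.51 = 280.1 years.
Total: 75.14 + 65.42 + 280.1 years.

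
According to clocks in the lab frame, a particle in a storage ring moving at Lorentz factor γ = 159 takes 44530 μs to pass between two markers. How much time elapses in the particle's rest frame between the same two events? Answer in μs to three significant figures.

τ = 280 μs

γ = 159
The interval measured in the lab frame is the dilated one; the clock in the particle's rest frame measures the proper time τ = Δt/γ = 44530/159.0 μs.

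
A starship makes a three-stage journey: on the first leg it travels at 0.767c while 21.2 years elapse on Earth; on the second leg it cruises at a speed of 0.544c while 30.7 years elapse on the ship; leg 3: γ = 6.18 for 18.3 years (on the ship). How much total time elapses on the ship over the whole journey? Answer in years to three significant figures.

Leg 1: γ = 1/√(1 − 0.767²) = 1/√0.4117 = 1.558; τ_1 = 21.2/1.558 = 13.60 years.
Leg 2: 30.7 years is already measured on the ship.
Leg 3: 18.3 years is already measured on the ship.
Total: 13.60 + 30.70 + 18.30 years.

τ = 62.6 years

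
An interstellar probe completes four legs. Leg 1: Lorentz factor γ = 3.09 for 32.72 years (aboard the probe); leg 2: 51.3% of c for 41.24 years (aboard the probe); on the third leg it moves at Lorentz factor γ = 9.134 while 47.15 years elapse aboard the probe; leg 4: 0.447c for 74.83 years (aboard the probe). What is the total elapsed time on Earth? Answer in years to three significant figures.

Leg 1: γ = 3.09; Δt_1 = 3.090 × 32.72 = 101.1 years.
Leg 2: β = 0.513; γ = 1/√(1 − 0.513²) = 1/√0.7368 = 1.165; Δt_2 = 1.165 × 41.24 = 48.04 years.
Leg 3: γ = 9.134; Δt_3 = 9.134 × 47.15 = 430.7 years.
Leg 4: γ = 1/√(1 − 0.447²) = 1/√0.8002 = 1.118; Δt_4 = 1.118 × 74.83 = 83.65 years.
Total: 101.1 + 48.04 + 430.7 + 83.65 years.

Δt = 663 years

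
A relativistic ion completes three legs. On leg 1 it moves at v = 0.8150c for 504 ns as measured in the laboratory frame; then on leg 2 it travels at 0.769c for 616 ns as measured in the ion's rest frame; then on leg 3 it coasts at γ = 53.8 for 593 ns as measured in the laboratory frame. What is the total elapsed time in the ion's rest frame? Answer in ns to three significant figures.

τ = 919 ns

Leg 1: γ = 1/√(1 − 0.8150²) = 1/√0.3358 = 1.726; τ_1 = 504/1.726 = 292.0 ns.
Leg 2: 616 ns is already measured in the ion's rest frame.
Leg 3: γ = 53.8; τ_3 = 593/53.80 = 11.02 ns.
Total: 292.0 + 616.0 + 11.02 ns.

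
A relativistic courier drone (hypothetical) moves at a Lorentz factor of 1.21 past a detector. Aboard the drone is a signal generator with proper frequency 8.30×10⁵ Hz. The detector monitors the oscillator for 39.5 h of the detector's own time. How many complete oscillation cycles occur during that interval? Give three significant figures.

γ = 1.21
During 39.5 h of lab time, the oscillator's proper time advances by τ = Δt/γ = 39.5/1.210 = 32.64 h = 1.175×10⁵ s.
N = f × τ = 8.30×10⁵ × 1.175×10⁵ = 9.754×10¹⁰.

N = 9.75×10¹⁰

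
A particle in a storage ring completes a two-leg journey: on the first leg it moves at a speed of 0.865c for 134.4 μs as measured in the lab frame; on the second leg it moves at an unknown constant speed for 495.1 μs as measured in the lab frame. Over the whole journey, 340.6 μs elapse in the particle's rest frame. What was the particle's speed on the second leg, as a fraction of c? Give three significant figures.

Leg 1: γ = 1/√(1 − 0.865²) = 1/√0.2518 = 1.993; τ_1 = 134.4/1.993 = 67.44 μs.
Leg 2: speed unknown; τ_2 = 495.1/γ_2.
Total proper time: 67.44 + τ_2 = 340.6, so τ_2 = 340.6 − 67.44 = 273.2 μs.
γ_2 = 495.1/273.2 = 1.812; β = √(1 − 1/γ²) = √0.6956.

β = 0.834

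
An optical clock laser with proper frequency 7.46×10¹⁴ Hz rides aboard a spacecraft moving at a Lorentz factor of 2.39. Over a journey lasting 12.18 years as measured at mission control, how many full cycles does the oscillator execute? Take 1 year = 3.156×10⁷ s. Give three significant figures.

N = 1.20×10²³

γ = 2.39
The oscillator's own cycle count is N = f × τ where τ is the proper time aboard the spacecraft. τ = Δt/γ = 12.18/2.390 = 5.096 years = 1.608×10⁸ s.
N = 7.46×10¹⁴ × 1.608×10⁸ = 1.200×10²³.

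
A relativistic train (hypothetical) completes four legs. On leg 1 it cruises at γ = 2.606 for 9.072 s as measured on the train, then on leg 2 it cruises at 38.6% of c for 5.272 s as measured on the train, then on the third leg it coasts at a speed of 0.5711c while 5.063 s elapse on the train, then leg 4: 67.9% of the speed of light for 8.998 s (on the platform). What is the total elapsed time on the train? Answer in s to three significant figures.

Leg 1: 9.072 s is already measured on the train.
Leg 2: 5.272 s is already measured on the train.
Leg 3: 5.063 s is already measured on the train.
Leg 4: β = 0.679; γ = 1/√(1 − 0.679²) = 1/√0.5390 = 1.362; τ_4 = 8.998/1.362 = 6.606 s.
Total: 9.072 + 5.272 + 5.063 + 6.606 s.

τ = 26.0 s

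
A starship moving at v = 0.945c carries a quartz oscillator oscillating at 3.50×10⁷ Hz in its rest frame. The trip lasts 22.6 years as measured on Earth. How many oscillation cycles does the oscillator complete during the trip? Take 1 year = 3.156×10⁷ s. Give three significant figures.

N = 8.16×10¹⁵

γ = 1/√(1 − 0.945²) = 1/√0.1070 = 3.057
The oscillator's own cycle count is N = f × τ where τ is the proper time on the ship. τ = Δt/γ = 22.6/3.057 = 7.392 years = 2.333×10⁸ s.
N = 3.50×10⁷ × 2.333×10⁸ = 8.165×10¹⁵.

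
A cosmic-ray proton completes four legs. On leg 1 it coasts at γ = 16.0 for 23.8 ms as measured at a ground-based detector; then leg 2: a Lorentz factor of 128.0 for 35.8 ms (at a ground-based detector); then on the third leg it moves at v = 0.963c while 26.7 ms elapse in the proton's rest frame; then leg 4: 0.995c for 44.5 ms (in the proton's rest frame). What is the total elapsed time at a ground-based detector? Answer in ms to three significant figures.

Leg 1: 23.8 ms is already measured at a ground-based detector.
Leg 2: 35.8 ms is already measured at a ground-based detector.
Leg 3: γ = 1/√(1 − 0.963²) = 1/√0.07263 = 3.711; Δt_3 = 3.711 × 26.7 = 99.07 ms.
Leg 4: γ = 1/√(1 − 0.995²) = 1/√0.009975 = 10.01; Δt_4 = 10.01 × 44.5 = 445.6 ms.
Total: 23.80 + 35.80 + 99.07 + 445.6 ms.

Δt = 604 ms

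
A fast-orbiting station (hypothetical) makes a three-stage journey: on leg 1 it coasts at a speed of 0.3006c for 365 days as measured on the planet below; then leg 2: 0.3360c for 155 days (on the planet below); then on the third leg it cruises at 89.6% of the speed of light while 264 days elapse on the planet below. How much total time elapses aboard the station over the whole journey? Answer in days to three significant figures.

Leg 1: γ = 1/√(1 − 0.3006²) = 1/√0.9096 = 1.048; τ_1 = 365/1.048 = 348.1 days.
Leg 2: γ = 1/√(1 − 0.3360²) = 1/√0.8871 = 1.062; τ_2 = 155/1.062 = 146.0 days.
Leg 3: β = 0.896; γ = 1/√(1 − 0.896²) = 1/√0.1972 = 2.252; τ_3 = 264/2.252 = 117.2 days.
Total: 348.1 + 146.0 + 117.2 days.

τ = 611 days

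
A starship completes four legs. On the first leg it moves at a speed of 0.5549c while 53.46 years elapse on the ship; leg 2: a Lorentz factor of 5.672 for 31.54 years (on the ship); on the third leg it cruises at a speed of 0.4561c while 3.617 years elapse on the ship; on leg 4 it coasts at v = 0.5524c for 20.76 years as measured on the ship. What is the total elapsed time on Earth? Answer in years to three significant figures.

Leg 1: γ = 1/√(1 − 0.5549²) = 1/√0.6921 = 1.202; Δt_1 = 1.202 × 53.46 = 64.26 years.
Leg 2: γ = 5.672; Δt_2 = 5.672 × 31.54 = 178.9 years.
Leg 3: γ = 1/√(1 − 0.4561²) = 1/√0.7920 = 1.124; Δt_3 = 1.124 × 3.617 = 4.064 years.
Leg 4: γ = 1/√(1 − 0.5524²) = 1/√0.6949 = 1.200; Δt_4 = 1.200 × 20.76 = 24.90 years.
Total: 64.26 + 178.9 + 4.064 + 24.90 years.

Δt = 272 years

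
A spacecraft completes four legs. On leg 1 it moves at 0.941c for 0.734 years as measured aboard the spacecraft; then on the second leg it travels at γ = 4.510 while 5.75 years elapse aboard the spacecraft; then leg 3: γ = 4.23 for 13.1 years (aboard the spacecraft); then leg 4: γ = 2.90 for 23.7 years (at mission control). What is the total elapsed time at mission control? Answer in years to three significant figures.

Δt = 107 years

Leg 1: γ = 1/√(1 − 0.941²) = 1/√0.1145 = 2.955; Δt_1 = 2.955 × 0.734 = 2.169 years.
Leg 2: γ = 4.510; Δt_2 = 4.510 × 5.75 = 25.93 years.
Leg 3: γ = 4.23; Δt_3 = 4.230 × 13.1 = 55.41 years.
Leg 4: 23.7 years is already measured at mission control.
Total: 2.169 + 25.93 + 55.41 + 23.70 years.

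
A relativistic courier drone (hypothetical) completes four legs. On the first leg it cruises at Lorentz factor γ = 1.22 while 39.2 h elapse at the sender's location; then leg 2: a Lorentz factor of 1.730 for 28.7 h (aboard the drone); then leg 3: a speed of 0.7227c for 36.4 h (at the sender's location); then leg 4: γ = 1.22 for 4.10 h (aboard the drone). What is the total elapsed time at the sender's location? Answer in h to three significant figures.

Leg 1: 39.2 h is already measured at the sender's location.
Leg 2: γ = 1.730; Δt_2 = 1.730 × 28.7 = 49.65 h.
Leg 3: 36.4 h is already measured at the sender's location.
Leg 4: γ = 1.22; Δt_4 = 1.220 × 4.10 = 5.002 h.
Total: 39.20 + 49.65 + 36.40 + 5.002 h.

Δt = 130 h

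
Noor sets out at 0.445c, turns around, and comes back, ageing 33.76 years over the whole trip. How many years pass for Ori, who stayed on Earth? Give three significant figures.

γ = 1/√(1 − 0.445²) = 1/√0.8020 = 1.117
Earth-frame duration is the dilated interval: Δt = γτ = 1.117 × 33.76 years.

Δt = 37.7 years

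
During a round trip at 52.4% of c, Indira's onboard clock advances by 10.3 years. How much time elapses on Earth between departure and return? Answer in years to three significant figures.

Δt = 12.1 years

β = 0.524; γ = 1/√(1 − 0.524²) = 1/√0.7254 = 1.174
Earth-frame duration is the dilated interval: Δt = γτ = 1.174 × 10.3 years.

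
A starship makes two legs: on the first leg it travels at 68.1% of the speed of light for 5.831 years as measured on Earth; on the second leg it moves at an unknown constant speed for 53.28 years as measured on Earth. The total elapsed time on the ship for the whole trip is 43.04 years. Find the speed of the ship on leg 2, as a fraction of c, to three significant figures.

β = 0.686

Leg 1: β = 0.681; γ = 1/√(1 − 0.681²) = 1/√0.5362 = 1.366; τ_1 = 5.831/1.366 = 4.270 years.
Leg 2: speed unknown; τ_2 = 53.28/γ_2.
Total proper time: 4.270 + τ_2 = 43.04, so τ_2 = 43.04 − 4.270 = 38.77 years.
γ_2 = 53.28/38.77 = 1.374; β = √(1 − 1/γ²) = √0.4705.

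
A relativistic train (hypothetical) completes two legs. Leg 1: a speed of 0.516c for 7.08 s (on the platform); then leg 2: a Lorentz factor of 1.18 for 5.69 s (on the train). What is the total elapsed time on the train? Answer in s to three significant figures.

Leg 1: γ = 1/√(1 − 0.516²) = 1/√0.7337 = 1.167; τ_1 = 7.08/1.167 = 6.065 s.
Leg 2: 5.69 s is already measured on the train.
Total: 6.065 + 5.690 s.

τ = 11.8 s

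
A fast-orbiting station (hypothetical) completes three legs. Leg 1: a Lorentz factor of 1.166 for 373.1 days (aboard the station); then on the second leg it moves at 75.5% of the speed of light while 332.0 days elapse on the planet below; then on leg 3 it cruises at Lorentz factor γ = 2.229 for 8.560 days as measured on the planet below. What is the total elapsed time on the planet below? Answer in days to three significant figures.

Δt = 776 days

Leg 1: γ = 1.166; Δt_1 = 1.166 × 373.1 = 435.0 days.
Leg 2: 332.0 days is already measured on the planet below.
Leg 3: 8.560 days is already measured on the planet below.
Total: 435.0 + 332.0 + 8.560 days.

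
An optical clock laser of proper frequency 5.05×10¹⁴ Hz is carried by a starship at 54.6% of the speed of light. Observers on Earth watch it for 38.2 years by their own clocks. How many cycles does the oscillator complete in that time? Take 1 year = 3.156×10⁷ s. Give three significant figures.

β = 0.546; γ = 1/√(1 − 0.546²) = 1/√0.7019 = 1.194
During 38.2 years of lab time, the oscillator's proper time advances by τ = Δt/γ = 38.2/1.194 = 32.00 years = 1.010×10⁹ s.
N = f × τ = 5.05×10¹⁴ × 1.010×10⁹ = 5.101×10²³.

N = 5.10×10²³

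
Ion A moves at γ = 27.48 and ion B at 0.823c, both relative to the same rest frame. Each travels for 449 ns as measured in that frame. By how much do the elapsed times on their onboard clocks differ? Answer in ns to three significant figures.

|τ_A − τ_B| = 239 ns

A: γ = 27.48; τ_A = 449/27.48 = 16.34 ns.
B: γ = 1/√(1 − 0.823²) = 1/√0.3227 = 1.760; τ_B = 449/1.760 = 255.1 ns.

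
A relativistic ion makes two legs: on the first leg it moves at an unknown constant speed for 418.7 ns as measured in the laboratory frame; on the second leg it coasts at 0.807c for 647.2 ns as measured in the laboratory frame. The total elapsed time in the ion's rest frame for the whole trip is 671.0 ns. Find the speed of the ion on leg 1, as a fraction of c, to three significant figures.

Leg 1: speed unknown; τ_1 = 418.7/γ_1.
Leg 2: γ = 1/√(1 − 0.807²) = 1/√0.3488 = 1.693; τ_2 = 647.2/1.693 = 382.2 ns.
Total proper time: τ_1 + 382.2 = 671.0, so τ_1 = 671.0 − 382.2 = 288.8 ns.
γ_1 = 418.7/288.8 = 1.450; β = √(1 − 1/γ²) = √0.5243.

β = 0.724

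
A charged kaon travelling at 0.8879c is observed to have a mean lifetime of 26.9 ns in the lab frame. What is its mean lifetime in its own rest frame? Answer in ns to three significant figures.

τ₀ = 12.4 ns

γ = 1/√(1 − 0.8879²) = 1/√0.2116 = 2.174
The lab-frame lifetime is the dilated interval; the proper lifetime is τ₀ = Δt/γ = 26.9/2.174 ns.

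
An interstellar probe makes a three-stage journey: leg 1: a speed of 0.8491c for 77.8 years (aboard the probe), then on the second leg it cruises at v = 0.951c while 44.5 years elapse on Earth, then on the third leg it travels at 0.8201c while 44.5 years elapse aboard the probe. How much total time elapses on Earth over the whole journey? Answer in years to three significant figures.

Δt = 270 years

Leg 1: γ = 1/√(1 − 0.8491²) = 1/√0.2790 = 1.893; Δt_1 = 1.893 × 77.8 = 147.3 years.
Leg 2: 44.5 years is already measured on Earth.
Leg 3: γ = 1/√(1 − 0.8201²) = 1/√0.3274 = 1.748; Δt_3 = 1.748 × 44.5 = 77.77 years.
Total: 147.3 + 44.50 + 77.77 years.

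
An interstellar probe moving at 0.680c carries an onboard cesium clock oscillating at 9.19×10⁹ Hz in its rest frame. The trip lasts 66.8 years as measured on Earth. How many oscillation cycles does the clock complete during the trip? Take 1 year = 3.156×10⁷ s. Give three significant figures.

N = 1.42×10¹⁹

γ = 1/√(1 − 0.680²) = 1/√0.5376 = 1.364
The oscillator's own cycle count is N = f × τ where τ is the proper time aboard the probe. τ = Δt/γ = 66.8/1.364 = 48.98 years = 1.546×10⁹ s.
N = 9.19×10⁹ × 1.546×10⁹ = 1.421×10¹⁹.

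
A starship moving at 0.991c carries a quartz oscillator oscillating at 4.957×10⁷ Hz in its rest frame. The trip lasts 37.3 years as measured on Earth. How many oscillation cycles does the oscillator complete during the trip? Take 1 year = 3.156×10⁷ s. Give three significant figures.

γ = 1/√(1 − 0.991²) = 1/√0.01792 = 7.470
The oscillator's own cycle count is N = f × τ where τ is the proper time on the ship. τ = Δt/γ = 37.3/7.470 = 4.993 years = 1.576×10⁸ s.
N = 4.957×10⁷ × 1.576×10⁸ = 7.811×10¹⁵.

N = 7.81×10¹⁵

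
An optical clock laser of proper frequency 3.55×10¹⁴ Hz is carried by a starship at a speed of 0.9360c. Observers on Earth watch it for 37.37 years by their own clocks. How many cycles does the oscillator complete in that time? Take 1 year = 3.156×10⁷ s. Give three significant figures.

γ = 1/√(1 − 0.9360²) = 1/√0.1239 = 2.841
During 37.37 years of lab time, the oscillator's proper time advances by τ = Δt/γ = 37.37/2.841 = 13.15 years = 4.151×10⁸ s.
N = f × τ = 3.55×10¹⁴ × 4.151×10⁸ = 1.474×10²³.

N = 1.47×10²³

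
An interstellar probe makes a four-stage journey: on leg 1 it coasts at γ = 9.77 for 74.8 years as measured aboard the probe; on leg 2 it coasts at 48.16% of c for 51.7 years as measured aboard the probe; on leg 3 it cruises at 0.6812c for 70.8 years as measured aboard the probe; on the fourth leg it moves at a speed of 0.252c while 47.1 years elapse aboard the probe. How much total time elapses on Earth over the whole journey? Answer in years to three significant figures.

Leg 1: γ = 9.77; Δt_1 = 9.770 × 74.8 = 730.8 years.
Leg 2: β = 0.4816; γ = 1/√(1 − 0.4816²) = 1/√0.7681 = 1.141; Δt_2 = 1.141 × 51.7 = 58.99 years.
Leg 3: γ = 1/√(1 − 0.6812²) = 1/√0.5360 = 1.366; Δt_3 = 1.366 × 70.8 = 96.71 years.
Leg 4: γ = 1/√(1 − 0.252²) = 1/√0.9365 = 1.033; Δt_4 = 1.033 × 47.1 = 48.67 years.
Total: 730.8 + 58.99 + 96.71 + 48.67 years.

Δt = 935 years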